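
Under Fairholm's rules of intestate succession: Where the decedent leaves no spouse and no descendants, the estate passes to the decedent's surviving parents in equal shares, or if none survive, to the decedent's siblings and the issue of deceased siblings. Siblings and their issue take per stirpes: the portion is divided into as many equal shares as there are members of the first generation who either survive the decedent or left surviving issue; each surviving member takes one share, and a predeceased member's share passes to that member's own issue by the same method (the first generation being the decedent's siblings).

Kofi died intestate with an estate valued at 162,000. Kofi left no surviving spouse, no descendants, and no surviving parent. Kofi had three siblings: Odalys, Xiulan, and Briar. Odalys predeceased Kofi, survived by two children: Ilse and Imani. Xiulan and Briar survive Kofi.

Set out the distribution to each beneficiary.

The entire 162,000 passes to the siblings and their issue.
That amount (162,000) is divided into 3 shares of 54,000: Xiulan and Briar each take 54,000; Odalys's 54,000 share passes to Odalys's issue.
Odalys's share (54,000) is divided into 2 shares of 27,000: Ilse and Imani each take 27,000.

Ilse: 27,000; Imani: 27,000; Xiulan: 54,000; Briar: 54,000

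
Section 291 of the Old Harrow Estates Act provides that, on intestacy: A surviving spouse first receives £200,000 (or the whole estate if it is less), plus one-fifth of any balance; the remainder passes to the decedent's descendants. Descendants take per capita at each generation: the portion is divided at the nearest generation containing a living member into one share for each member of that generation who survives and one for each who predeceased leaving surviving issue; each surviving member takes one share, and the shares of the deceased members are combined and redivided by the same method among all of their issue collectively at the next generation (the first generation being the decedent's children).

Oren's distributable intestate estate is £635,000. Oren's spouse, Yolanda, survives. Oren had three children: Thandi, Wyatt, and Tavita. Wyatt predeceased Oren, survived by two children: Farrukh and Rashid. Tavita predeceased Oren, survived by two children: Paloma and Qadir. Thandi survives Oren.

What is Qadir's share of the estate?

Yolanda first takes £200,000, leaving a balance of £435,000. Yolanda then takes one-fifth of the balance (£87,000), for a total of £287,000. The remaining £348,000 passes to the descendants.
The descendants' portion (£348,000) is divided at the children's generation into 3 shares of £116,000. Thandi takes £116,000. The 2 shares of the deceased (Wyatt and Tavita) are combined into a pool of £232,000.
That pool (£232,000) is divided at the grandchildren's generation equally among Farrukh, Rashid, Paloma, and Qadir: £58,000 each.

Qadir receives £58,000.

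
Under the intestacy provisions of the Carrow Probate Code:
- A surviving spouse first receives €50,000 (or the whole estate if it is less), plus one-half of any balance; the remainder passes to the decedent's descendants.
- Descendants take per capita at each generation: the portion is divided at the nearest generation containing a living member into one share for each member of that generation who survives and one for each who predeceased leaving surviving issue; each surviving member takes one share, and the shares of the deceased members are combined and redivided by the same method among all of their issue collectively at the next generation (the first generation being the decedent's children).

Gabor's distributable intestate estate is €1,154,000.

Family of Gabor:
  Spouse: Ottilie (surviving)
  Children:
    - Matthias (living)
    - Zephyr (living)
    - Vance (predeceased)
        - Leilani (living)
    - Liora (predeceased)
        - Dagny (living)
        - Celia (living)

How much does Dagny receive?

Dagny receives €92,000.

Ottilie first takes €50,000, leaving a balance of €1,104,000. Ottilie then takes one-half of the balance (€552,000), for a total of €602,000. The remaining €552,000 passes to the descendants.
The descendants' portion (€552,000) is divided at the children's generation into 4 shares of €138,000. Matthias and Zephyr each take €138,000. The 2 shares of the deceased (Vance and Liora) are combined into a pool of €276,000.
That pool (€276,000) is divided at the grandchildren's generation equally among Leilani, Dagny, and Celia: €92,000 each.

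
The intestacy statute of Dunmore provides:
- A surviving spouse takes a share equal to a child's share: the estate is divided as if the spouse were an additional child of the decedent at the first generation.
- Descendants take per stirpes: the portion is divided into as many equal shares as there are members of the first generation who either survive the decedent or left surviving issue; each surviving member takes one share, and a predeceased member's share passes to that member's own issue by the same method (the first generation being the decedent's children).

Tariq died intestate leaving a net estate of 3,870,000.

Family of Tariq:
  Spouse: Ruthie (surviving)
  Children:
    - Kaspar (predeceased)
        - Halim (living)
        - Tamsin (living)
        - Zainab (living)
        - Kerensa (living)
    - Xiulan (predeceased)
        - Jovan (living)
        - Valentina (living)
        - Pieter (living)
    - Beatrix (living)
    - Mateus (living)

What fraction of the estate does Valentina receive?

The spouse counts as an additional share at the children's level, so there are 5 primary shares of 774,000. Ruthie takes one such share (774,000).
The children's combined portion (3,096,000) is divided into 4 shares of 774,000: Beatrix and Mateus each take 774,000; Kaspar's 774,000 share passes to Kaspar's issue; Xiulan's 774,000 share passes to Xiulan's issue.
Kaspar's share (774,000) is divided into 4 shares of 193,500: Halim, Tamsin, Zainab, and Kerensa each take 193,500.
Xiulan's share (774,000) is divided into 3 shares of 258,000: Jovan, Valentina, and Pieter each take 258,000.

Valentina receives 1/15 of the estate.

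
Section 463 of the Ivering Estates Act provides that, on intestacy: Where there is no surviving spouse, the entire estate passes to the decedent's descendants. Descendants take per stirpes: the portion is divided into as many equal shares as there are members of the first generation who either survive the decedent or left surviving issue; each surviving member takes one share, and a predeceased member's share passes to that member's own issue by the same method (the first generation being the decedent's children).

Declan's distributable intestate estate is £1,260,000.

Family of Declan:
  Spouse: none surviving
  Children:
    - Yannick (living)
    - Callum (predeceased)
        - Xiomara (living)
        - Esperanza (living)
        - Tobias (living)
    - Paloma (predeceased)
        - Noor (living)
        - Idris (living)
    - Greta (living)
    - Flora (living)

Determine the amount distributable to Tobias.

The entire £1,260,000 passes to the descendants.
That amount (£1,260,000) is divided into 5 shares of £252,000: Yannick, Greta, and Flora each take £252,000; Callum's £252,000 share passes to Callum's issue; Paloma's £252,000 share passes to Paloma's issue.
Callum's share (£252,000) is divided into 3 shares of £84,000: Xiomara, Esperanza, and Tobias each take £84,000.
Paloma's share (£252,000) is divided into 2 shares of £126,000: Noor and Idris each take £126,000.

Tobias receives £84,000.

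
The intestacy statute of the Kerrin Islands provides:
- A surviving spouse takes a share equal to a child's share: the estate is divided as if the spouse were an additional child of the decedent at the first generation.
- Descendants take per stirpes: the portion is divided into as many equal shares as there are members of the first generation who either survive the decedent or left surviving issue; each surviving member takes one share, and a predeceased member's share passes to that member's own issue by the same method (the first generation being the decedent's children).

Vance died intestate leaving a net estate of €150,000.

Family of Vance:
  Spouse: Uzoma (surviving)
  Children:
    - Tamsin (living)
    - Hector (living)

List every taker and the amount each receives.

Uzoma: €50,000; Tamsin: €50,000; Hector: €50,000

The spouse counts as an additional share at the children's level, so there are 3 primary shares of €50,000. Uzoma takes one such share (€50,000).
The children's combined portion (€100,000) is divided into 2 shares of €50,000: Tamsin and Hector each take €50,000.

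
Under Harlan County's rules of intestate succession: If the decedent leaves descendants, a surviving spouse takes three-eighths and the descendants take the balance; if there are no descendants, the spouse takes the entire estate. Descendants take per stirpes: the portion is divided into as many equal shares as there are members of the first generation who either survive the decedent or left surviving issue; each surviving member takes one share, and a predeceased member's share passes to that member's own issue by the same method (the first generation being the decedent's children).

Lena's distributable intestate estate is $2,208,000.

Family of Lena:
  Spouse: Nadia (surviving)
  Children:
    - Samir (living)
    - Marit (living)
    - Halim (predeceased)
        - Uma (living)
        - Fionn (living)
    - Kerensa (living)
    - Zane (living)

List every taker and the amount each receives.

Nadia: $828,000; Samir: $276,000; Marit: $276,000; Uma: $138,000; Fionn: $138,000; Kerensa: $276,000; Zane: $276,000

Nadia takes three-eighths of $2,208,000 = $828,000. The remaining $1,380,000 passes to the descendants.
The descendants' portion ($1,380,000) is divided into 5 shares of $276,000: Samir, Marit, Kerensa, and Zane each take $276,000; Halim's $276,000 share passes to Halim's issue.
Halim's share ($276,000) is divided into 2 shares of $138,000: Uma and Fionn each take $138,000.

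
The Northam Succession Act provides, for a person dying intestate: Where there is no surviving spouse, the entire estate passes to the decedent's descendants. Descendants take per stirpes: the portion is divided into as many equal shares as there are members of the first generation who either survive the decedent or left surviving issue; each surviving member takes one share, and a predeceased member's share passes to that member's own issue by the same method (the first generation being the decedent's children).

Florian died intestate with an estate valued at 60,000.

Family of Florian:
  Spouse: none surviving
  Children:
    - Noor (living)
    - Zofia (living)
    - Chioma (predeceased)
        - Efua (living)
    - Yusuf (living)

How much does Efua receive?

Efua receives 15,000.

The entire 60,000 passes to the descendants.
That amount (60,000) is divided into 4 shares of 15,000: Noor, Zofia, and Yusuf each take 15,000; Chioma's 15,000 share passes to Chioma's issue.
Chioma's share (15,000) passes entirely to Efua.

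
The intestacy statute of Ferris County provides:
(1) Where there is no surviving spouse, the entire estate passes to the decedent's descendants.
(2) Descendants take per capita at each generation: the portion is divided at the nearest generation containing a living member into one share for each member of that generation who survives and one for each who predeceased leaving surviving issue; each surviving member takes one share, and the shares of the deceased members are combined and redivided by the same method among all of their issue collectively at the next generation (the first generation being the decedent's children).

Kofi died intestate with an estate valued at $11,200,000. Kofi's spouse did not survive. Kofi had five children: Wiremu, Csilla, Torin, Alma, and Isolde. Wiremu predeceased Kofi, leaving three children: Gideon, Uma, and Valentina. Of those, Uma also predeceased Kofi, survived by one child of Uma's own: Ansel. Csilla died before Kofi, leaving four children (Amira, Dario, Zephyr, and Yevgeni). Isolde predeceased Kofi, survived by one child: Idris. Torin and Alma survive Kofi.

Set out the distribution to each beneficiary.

The entire $11,200,000 passes to the descendants.
That amount ($11,200,000) is divided at the children's generation into 5 shares of $2,240,000. Torin and Alma each take $2,240,000. The 3 shares of the deceased (Wiremu, Csilla, and Isolde) are combined into a pool of $6,720,000.
That pool ($6,720,000) is divided at the grandchildren's generation into 8 shares of $840,000. Gideon, Valentina, Amira, Dario, Zephyr, Yevgeni, and Idris each take $840,000. The remaining share for the deceased Uma ($840,000) is carried to the next generation.
That pool ($840,000) passes entirely to Ansel, the sole taker at the great-grandchildren's generation.

Gideon: $840,000; Ansel: $840,000; Valentina: $840,000; Amira: $840,000; Dario: $840,000; Zephyr: $840,000; Yevgeni: $840,000; Torin: $2,240,000; Alma: $2,240,000; Idris: $840,000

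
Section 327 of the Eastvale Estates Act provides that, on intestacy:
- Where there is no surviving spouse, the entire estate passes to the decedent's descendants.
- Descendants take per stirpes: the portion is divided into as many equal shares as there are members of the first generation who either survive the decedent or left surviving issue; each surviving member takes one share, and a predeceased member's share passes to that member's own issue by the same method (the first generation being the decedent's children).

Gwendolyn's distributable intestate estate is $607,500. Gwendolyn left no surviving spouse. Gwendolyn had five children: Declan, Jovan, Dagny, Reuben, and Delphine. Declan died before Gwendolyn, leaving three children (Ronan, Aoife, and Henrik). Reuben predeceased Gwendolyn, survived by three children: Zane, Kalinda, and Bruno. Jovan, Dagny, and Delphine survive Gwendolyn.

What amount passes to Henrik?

Henrik receives $40,500.

The entire $607,500 passes to the descendants.
That amount ($607,500) is divided into 5 shares of $121,500: Jovan, Dagny, and Delphine each take $121,500; Declan's $121,500 share passes to Declan's issue; Reuben's $121,500 share passes to Reuben's issue.
Declan's share ($121,500) is divided into 3 shares of $40,500: Ronan, Aoife, and Henrik each take $40,500.
Reuben's share ($121,500) is divided into 3 shares of $40,500: Zane, Kalinda, and Bruno each take $40,500.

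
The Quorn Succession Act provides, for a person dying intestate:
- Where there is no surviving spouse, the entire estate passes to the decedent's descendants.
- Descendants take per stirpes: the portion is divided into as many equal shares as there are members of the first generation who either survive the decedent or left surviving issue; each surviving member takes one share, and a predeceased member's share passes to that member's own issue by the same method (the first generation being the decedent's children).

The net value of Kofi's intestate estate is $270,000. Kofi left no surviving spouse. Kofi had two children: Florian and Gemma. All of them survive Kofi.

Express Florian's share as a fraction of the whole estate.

Florian receives 1/2 of the estate.

The entire $270,000 passes to the descendants.
That amount ($270,000) is divided into 2 shares of $135,000: Florian and Gemma each take $135,000.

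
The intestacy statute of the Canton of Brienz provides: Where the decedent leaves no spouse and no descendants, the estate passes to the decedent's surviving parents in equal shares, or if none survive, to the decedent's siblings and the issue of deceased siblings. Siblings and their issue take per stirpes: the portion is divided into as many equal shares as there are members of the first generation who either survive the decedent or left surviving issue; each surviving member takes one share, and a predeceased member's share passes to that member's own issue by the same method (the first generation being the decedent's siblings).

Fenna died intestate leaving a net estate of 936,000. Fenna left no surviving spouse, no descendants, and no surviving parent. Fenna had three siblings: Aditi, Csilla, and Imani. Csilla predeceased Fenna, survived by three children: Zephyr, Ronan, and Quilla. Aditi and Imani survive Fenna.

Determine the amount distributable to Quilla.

Quilla receives 104,000.

The entire 936,000 passes to the siblings and their issue.
That amount (936,000) is divided into 3 shares of 312,000: Aditi and Imani each take 312,000; Csilla's 312,000 share passes to Csilla's issue.
Csilla's share (312,000) is divided into 3 shares of 104,000: Zephyr, Ronan, and Quilla each take 104,000.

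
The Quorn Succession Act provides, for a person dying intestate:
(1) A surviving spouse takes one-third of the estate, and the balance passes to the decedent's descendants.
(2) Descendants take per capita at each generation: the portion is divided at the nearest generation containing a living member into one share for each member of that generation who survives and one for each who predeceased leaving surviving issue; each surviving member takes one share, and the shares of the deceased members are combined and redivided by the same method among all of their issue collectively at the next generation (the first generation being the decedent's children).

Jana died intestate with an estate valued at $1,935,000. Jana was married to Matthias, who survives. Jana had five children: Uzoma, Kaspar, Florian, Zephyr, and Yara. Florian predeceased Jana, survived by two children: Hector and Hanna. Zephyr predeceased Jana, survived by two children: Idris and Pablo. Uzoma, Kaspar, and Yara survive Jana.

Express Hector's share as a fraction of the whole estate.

Hector receives 1/15 of the estate.

Matthias takes one-third of $1,935,000 = $645,000. The remaining $1,290,000 passes to the descendants.
The descendants' portion ($1,290,000) is divided at the children's generation into 5 shares of $258,000. Uzoma, Kaspar, and Yara each take $258,000. The 2 shares of the deceased (Florian and Zephyr) are combined into a pool of $516,000.
That pool ($516,000) is divided at the grandchildren's generation equally among Hector, Hanna, Idris, and Pablo: $129,000 each.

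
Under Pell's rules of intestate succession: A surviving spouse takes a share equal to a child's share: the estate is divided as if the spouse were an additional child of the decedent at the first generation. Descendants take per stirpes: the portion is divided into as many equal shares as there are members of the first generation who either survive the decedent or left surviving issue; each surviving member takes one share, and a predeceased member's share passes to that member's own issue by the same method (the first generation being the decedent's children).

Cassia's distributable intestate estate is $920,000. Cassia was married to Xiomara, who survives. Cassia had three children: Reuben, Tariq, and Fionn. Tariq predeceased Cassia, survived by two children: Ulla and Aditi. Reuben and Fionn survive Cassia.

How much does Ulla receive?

The spouse counts as an additional share at the children's level, so there are 4 primary shares of $230,000. Xiomara takes one such share ($230,000).
The children's combined portion ($690,000) is divided into 3 shares of $230,000: Reuben and Fionn each take $230,000; Tariq's $230,000 share passes to Tariq's issue.
Tariq's share ($230,000) is divided into 2 shares of $115,000: Ulla and Aditi each take $115,000.

Ulla receives $115,000.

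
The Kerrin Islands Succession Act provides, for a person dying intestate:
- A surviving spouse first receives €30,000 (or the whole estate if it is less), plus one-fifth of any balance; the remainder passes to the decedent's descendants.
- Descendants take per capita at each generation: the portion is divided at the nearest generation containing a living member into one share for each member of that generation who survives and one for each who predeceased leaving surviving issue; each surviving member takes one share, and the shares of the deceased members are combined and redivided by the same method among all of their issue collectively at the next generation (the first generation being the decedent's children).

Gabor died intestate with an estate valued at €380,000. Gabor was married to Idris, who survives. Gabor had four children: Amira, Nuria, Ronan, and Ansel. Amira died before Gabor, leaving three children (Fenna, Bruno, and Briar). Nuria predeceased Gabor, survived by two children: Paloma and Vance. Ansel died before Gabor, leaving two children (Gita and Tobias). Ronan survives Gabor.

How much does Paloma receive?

Paloma receives €30,000.

Idris first takes €30,000, leaving a balance of €350,000. Idris then takes one-fifth of the balance (€70,000), for a total of €100,000. The remaining €280,000 passes to the descendants.
The descendants' portion (€280,000) is divided at the children's generation into 4 shares of €70,000. Ronan takes €70,000. The 3 shares of the deceased (Amira, Nuria, and Ansel) are combined into a pool of €210,000.
That pool (€210,000) is divided at the grandchildren's generation equally among Fenna, Bruno, Briar, Paloma, Vance, Gita, and Tobias: €30,000 each.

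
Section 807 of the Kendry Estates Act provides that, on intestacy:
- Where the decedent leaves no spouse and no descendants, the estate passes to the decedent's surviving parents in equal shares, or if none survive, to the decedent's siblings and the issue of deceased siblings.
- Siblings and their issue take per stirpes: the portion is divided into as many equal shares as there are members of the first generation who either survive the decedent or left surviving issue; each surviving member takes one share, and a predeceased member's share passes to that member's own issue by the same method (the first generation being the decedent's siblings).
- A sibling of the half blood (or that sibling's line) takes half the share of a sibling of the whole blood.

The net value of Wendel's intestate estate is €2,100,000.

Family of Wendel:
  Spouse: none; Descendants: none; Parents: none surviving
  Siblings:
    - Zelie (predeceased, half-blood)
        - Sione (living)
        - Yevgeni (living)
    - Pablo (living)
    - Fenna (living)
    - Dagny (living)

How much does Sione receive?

The entire €2,100,000 passes to the siblings and their issue.
Counting each half-blood sibling's line as half a unit, there are 7/2 units in €2,100,000, so one unit is €600,000. Whole-blood lines (Pablo, Fenna, and Dagny) take €600,000 each; half-blood lines (Zelie) take €300,000 each.
Zelie's share (€300,000) is divided into 2 shares of €150,000: Sione and Yevgeni each take €150,000.

Sione receives €150,000.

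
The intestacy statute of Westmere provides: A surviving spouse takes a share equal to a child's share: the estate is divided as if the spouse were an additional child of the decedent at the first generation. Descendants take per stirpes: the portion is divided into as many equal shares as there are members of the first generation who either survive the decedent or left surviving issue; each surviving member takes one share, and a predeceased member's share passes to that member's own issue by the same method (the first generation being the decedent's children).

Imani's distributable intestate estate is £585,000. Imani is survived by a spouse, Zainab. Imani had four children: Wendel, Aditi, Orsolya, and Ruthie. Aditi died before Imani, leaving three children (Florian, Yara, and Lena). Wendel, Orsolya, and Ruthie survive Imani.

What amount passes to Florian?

Florian receives £39,000.

The spouse counts as an additional share at the children's level, so there are 5 primary shares of £117,000. Zainab takes one such share (£117,000).
The children's combined portion (£468,000) is divided into 4 shares of £117,000: Wendel, Orsolya, and Ruthie each take £117,000; Aditi's £117,000 share passes to Aditi's issue.
Aditi's share (£117,000) is divided into 3 shares of £39,000: Florian, Yara, and Lena each take £39,000.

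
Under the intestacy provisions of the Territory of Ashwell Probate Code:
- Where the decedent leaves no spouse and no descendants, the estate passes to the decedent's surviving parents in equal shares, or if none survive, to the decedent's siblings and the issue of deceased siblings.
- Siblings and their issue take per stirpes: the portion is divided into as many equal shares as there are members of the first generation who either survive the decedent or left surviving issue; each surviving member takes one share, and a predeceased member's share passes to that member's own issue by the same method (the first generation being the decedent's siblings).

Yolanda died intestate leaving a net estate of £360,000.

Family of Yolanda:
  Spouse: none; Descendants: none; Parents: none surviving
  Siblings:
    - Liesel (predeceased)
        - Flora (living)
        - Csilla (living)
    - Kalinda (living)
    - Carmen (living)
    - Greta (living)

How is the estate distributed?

The entire £360,000 passes to the siblings and their issue.
That amount (£360,000) is divided into 4 shares of £90,000: Kalinda, Carmen, and Greta each take £90,000; Liesel's £90,000 share passes to Liesel's issue.
Liesel's share (£90,000) is divided into 2 shares of £45,000: Flora and Csilla each take £45,000.

Flora: £45,000; Csilla: £45,000; Kalinda: £90,000; Carmen: £90,000; Greta: £90,000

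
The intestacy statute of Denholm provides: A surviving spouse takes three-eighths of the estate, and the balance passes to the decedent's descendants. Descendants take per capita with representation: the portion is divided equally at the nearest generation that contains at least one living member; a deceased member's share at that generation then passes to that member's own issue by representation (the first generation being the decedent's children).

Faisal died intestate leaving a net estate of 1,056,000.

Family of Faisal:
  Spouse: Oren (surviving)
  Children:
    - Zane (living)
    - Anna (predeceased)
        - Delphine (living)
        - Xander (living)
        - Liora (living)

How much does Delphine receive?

Delphine receives 110,000.

Oren takes three-eighths of 1,056,000 = 396,000. The remaining 660,000 passes to the descendants.
The descendants' portion (660,000) is divided into 2 shares of 330,000: Zane takes 330,000; Anna's 330,000 share passes to Anna's issue.
Anna's share (330,000) is divided into 3 shares of 110,000: Delphine, Xander, and Liora each take 110,000.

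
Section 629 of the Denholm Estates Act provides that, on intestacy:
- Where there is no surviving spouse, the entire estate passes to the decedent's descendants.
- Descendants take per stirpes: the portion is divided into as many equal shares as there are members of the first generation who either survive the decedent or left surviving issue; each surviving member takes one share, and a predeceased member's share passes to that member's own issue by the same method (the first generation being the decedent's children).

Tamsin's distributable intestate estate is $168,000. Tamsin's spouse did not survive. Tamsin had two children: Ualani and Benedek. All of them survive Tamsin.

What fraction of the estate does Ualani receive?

Ualani receives 1/2 of the estate.

The entire $168,000 passes to the descendants.
That amount ($168,000) is divided into 2 shares of $84,000: Ualani and Benedek each take $84,000.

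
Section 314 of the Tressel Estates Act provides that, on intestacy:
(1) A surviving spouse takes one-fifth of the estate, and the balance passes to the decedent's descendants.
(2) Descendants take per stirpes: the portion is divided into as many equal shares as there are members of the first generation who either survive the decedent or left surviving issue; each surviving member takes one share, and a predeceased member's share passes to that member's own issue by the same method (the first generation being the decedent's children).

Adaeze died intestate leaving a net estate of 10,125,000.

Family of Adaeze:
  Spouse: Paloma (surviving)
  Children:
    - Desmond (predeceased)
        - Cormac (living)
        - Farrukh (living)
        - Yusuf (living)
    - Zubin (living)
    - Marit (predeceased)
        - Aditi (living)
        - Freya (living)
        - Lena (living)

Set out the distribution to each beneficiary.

Paloma takes one-fifth of 10,125,000 = 2,025,000. The remaining 8,100,000 passes to the descendants.
The descendants' portion (8,100,000) is divided into 3 shares of 2,700,000: Zubin takes 2,700,000; Desmond's 2,700,000 share passes to Desmond's issue; Marit's 2,700,000 share passes to Marit's issue.
Desmond's share (2,700,000) is divided into 3 shares of 900,000: Cormac, Farrukh, and Yusuf each take 900,000.
Marit's share (2,700,000) is divided into 3 shares of 900,000: Aditi, Freya, and Lena each take 900,000.

Paloma: 2,025,000; Cormac: 900,000; Farrukh: 900,000; Yusuf: 900,000; Zubin: 2,700,000; Aditi: 900,000; Freya: 900,000; Lena: 900,000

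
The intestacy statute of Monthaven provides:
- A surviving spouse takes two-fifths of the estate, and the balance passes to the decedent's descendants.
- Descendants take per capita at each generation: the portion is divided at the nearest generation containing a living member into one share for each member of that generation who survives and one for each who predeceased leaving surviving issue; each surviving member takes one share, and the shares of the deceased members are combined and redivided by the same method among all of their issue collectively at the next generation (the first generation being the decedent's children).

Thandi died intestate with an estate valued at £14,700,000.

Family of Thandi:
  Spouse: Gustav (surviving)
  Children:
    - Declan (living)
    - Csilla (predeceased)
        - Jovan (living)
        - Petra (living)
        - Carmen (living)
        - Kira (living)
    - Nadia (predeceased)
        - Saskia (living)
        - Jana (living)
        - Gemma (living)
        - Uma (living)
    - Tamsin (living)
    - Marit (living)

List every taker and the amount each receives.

Gustav: £5,880,000; Declan: £1,764,000; Jovan: £441,000; Petra: £441,000; Carmen: £441,000; Kira: £441,000; Saskia: £441,000; Jana: £441,000; Gemma: £441,000; Uma: £441,000; Tamsin: £1,764,000; Marit: £1,764,000

Gustav takes two-fifths of £14,700,000 = £5,880,000. The remaining £8,820,000 passes to the descendants.
The descendants' portion (£8,820,000) is divided at the children's generation into 5 shares of £1,764,000. Declan, Tamsin, and Marit each take £1,764,000. The 2 shares of the deceased (Csilla and Nadia) are combined into a pool of £3,528,000.
That pool (£3,528,000) is divided at the grandchildren's generation equally among Jovan, Petra, Carmen, Kira, Saskia, Jana, Gemma, and Uma: £441,000 each.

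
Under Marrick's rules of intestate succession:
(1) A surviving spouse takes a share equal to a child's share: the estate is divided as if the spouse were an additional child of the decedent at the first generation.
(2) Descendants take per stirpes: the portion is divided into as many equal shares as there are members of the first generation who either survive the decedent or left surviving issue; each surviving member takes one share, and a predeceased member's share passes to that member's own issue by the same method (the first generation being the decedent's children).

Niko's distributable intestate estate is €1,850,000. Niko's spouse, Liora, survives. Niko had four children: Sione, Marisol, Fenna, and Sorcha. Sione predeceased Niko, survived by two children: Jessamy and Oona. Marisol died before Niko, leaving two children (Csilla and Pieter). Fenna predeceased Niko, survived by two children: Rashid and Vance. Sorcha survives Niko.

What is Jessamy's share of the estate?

The spouse counts as an additional share at the children's level, so there are 5 primary shares of €370,000. Liora takes one such share (€370,000).
The children's combined portion (€1,480,000) is divided into 4 shares of €370,000: Sorcha takes €370,000; Sione's €370,000 share passes to Sione's issue; Marisol's €370,000 share passes to Marisol's issue; Fenna's €370,000 share passes to Fenna's issue.
Sione's share (€370,000) is divided into 2 shares of €185,000: Jessamy and Oona each take €185,000.
Marisol's share (€370,000) is divided into 2 shares of €185,000: Csilla and Pieter each take €185,000.
Fenna's share (€370,000) is divided into 2 shares of €185,000: Rashid and Vance each take €185,000.

Jessamy receives €185,000.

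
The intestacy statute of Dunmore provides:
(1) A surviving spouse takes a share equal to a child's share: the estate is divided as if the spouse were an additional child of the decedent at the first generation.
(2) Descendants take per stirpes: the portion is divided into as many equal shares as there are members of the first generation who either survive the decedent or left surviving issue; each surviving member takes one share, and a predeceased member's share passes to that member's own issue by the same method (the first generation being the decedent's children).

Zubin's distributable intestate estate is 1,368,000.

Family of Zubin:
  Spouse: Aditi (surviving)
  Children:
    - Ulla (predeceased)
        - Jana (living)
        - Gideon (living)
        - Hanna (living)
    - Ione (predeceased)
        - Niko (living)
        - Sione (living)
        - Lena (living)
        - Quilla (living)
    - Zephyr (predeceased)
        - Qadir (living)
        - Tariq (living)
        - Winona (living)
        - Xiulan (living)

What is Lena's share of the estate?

Lena receives 85,500.

The spouse counts as an additional share at the children's level, so there are 4 primary shares of 342,000. Aditi takes one such share (342,000).
The children's combined portion (1,026,000) is divided into 3 shares of 342,000: Ulla's 342,000 share passes to Ulla's issue; Ione's 342,000 share passes to Ione's issue; Zephyr's 342,000 share passes to Zephyr's issue.
Ulla's share (342,000) is divided into 3 shares of 114,000: Jana, Gideon, and Hanna each take 114,000.
Ione's share (342,000) is divided into 4 shares of 85,500: Niko, Sione, Lena, and Quilla each take 85,500.
Zephyr's share (342,000) is divided into 4 shares of 85,500: Qadir, Tariq, Winona, and Xiulan each take 85,500.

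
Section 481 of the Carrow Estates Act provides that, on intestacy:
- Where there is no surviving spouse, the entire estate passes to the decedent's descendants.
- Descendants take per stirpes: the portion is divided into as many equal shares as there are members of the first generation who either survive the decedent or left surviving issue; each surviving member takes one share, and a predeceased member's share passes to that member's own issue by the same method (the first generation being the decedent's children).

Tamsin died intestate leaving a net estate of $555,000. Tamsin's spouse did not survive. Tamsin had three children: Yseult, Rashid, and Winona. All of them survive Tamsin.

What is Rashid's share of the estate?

The entire $555,000 passes to the descendants.
That amount ($555,000) is divided into 3 shares of $185,000: Yseult, Rashid, and Winona each take $185,000.

Rashid receives $185,000.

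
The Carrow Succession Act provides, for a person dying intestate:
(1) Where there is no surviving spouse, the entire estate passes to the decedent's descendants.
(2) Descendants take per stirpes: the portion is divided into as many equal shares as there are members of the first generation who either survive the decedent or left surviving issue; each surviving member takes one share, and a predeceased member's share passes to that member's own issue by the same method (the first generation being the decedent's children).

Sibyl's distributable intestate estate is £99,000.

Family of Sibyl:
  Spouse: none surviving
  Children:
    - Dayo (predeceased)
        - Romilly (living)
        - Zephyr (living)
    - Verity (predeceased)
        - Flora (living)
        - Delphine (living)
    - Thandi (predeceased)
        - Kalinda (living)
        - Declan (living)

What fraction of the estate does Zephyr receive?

The entire £99,000 passes to the descendants.
That amount (£99,000) is divided into 3 shares of £33,000: Dayo's £33,000 share passes to Dayo's issue; Verity's £33,000 share passes to Verity's issue; Thandi's £33,000 share passes to Thandi's issue.
Dayo's share (£33,000) is divided into 2 shares of £16,500: Romilly and Zephyr each take £16,500.
Verity's share (£33,000) is divided into 2 shares of £16,500: Flora and Delphine each take £16,500.
Thandi's share (£33,000) is divided into 2 shares of £16,500: Kalinda and Declan each take £16,500.

Zephyr receives 1/6 of the estate.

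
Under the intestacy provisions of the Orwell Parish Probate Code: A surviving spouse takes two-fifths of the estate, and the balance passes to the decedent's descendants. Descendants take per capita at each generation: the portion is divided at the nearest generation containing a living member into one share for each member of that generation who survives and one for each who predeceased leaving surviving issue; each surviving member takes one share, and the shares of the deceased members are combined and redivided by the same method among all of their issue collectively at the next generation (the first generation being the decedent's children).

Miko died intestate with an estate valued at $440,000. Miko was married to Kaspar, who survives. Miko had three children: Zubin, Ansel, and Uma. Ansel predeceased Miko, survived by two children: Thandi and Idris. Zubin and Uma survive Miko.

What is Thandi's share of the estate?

Kaspar takes two-fifths of $440,000 = $176,000. The remaining $264,000 passes to the descendants.
The descendants' portion ($264,000) is divided at the children's generation into 3 shares of $88,000. Zubin and Uma each take $88,000. The remaining share for the deceased Ansel ($88,000) is carried to the next generation.
That pool ($88,000) is divided at the grandchildren's generation equally among Thandi and Idris: $44,000 each.

Thandi receives $44,000.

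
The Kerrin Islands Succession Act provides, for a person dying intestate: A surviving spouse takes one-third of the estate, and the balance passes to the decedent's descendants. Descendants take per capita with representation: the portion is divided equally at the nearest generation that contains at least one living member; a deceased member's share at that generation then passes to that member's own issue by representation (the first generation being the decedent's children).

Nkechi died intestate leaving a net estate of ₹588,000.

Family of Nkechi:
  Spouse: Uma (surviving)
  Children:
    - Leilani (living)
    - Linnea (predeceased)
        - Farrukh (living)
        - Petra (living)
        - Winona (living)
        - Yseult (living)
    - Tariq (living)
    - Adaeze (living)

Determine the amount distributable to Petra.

Petra receives ₹24,500.

Uma takes one-third of ₹588,000 = ₹196,000. The remaining ₹392,000 passes to the descendants.
The descendants' portion (₹392,000) is divided into 4 shares of ₹98,000: Leilani, Tariq, and Adaeze each take ₹98,000; Linnea's ₹98,000 share passes to Linnea's issue.
Linnea's share (₹98,000) is divided into 4 shares of ₹24,500: Farrukh, Petra, Winona, and Yseult each take ₹24,500.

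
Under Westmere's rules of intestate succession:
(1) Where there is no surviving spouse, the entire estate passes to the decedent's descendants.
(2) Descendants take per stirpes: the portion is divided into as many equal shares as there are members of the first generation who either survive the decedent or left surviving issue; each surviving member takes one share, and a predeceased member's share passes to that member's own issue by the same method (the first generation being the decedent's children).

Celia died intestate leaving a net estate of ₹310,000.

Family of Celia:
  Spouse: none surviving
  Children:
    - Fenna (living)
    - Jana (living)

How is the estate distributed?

Fenna: ₹155,000; Jana: ₹155,000

The entire ₹310,000 passes to the descendants.
That amount (₹310,000) is divided into 2 shares of ₹155,000: Fenna and Jana each take ₹155,000.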